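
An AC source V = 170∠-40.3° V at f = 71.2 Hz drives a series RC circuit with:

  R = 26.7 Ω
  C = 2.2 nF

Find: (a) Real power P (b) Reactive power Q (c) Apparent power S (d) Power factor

Step 1 — Angular frequency: ω = 2π·f = 2π·71.2 = 447.4 rad/s.
Step 2 — Component impedances:
  R: Z = R = 26.7 Ω
  C: Z = 1/(jωC) = -j/(ω·C) = 0 - j1.016e+06 Ω
Step 3 — Series combination: Z_total = R + C = 26.7 - j1.016e+06 Ω = 1.016e+06∠-90.0° Ω.
Step 4 — Source phasor: V = 170∠-40.3° V = 129.7 - j110 V.
Step 5 — Current: I = V / Z = 0.0001082 + j0.0001276 A = 0.0001673∠49.7° A.
Step 6 — Complex power: S = V·I* = 7.474e-07 - j0.02844 VA.
Step 7 — Real power: P = Re(S) = 7.474e-07 W.
Step 8 — Reactive power: Q = Im(S) = -0.02844 VAR.
Step 9 — Apparent power: |S| = 0.02844 VA.
Step 10 — Power factor: PF = P/|S| = 2.628e-05 (leading).

(a) P = 7.474e-07 W  (b) Q = -0.02844 VAR  (c) S = 0.02844 VA  (d) PF = 2.628e-05 (leading)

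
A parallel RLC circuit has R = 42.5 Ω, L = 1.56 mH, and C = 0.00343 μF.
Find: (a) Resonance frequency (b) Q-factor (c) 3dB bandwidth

Step 1 — Resonance: ω₀ = 1/√(LC) = 1/√(0.00156·3.43e-09) = 4.323e+05 rad/s.
Step 2 — f₀ = ω₀/(2π) = 6.88e+04 Hz.
Step 3 — Parallel Q: Q = R/(ω₀L) = 42.5/(4.323e+05·0.00156) = 0.06302.
Step 4 — Bandwidth: Δω = ω₀/Q = 6.86e+06 rad/s; BW = Δω/(2π) = 1.092e+06 Hz.

(a) f₀ = 6.88e+04 Hz  (b) Q = 0.06302  (c) BW = 1.092e+06 Hz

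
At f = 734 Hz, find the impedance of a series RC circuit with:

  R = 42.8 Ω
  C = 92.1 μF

Step 1 — Angular frequency: ω = 2π·f = 2π·734 = 4612 rad/s.
Step 2 — Component impedances:
  R: Z = R = 42.8 Ω
  C: Z = 1/(jωC) = -j/(ω·C) = 0 - j2.354 Ω
Step 3 — Series combination: Z_total = R + C = 42.8 - j2.354 Ω = 42.86∠-3.1° Ω.

Z = 42.8 - j2.354 Ω = 42.86∠-3.1° Ω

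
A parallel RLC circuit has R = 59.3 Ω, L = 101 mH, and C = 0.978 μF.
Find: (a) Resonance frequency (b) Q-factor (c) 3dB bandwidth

Step 1 — Resonance: ω₀ = 1/√(LC) = 1/√(0.101·9.78e-07) = 3182 rad/s.
Step 2 — f₀ = ω₀/(2π) = 506.4 Hz.
Step 3 — Parallel Q: Q = R/(ω₀L) = 59.3/(3182·0.101) = 0.1845.
Step 4 — Bandwidth: Δω = ω₀/Q = 1.724e+04 rad/s; BW = Δω/(2π) = 2744 Hz.

(a) f₀ = 506.4 Hz  (b) Q = 0.1845  (c) BW = 2744 Hz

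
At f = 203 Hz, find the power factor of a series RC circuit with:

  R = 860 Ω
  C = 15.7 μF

Step 1 — Angular frequency: ω = 2π·f = 2π·203 = 1275 rad/s.
Step 2 — Component impedances:
  R: Z = R = 860 Ω
  C: Z = 1/(jωC) = -j/(ω·C) = 0 - j49.94 Ω
Step 3 — Series combination: Z_total = R + C = 860 - j49.94 Ω = 861.4∠-3.3° Ω.
Step 4 — Power factor: PF = cos(φ) = Re(Z)/|Z| = 860/861.45 = 0.9983.
Step 5 — Type: Im(Z) = -49.94 ⇒ leading (phase φ = -3.3°).

PF = 0.9983 (leading, φ = -3.3°)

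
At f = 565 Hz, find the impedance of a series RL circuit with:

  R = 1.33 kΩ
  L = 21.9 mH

Step 1 — Angular frequency: ω = 2π·f = 2π·565 = 3550 rad/s.
Step 2 — Component impedances:
  R: Z = R = 1330 Ω
  L: Z = jωL = j·3550·0.0219 = 0 + j77.74 Ω
Step 3 — Series combination: Z_total = R + L = 1330 + j77.74 Ω = 1332∠3.3° Ω.

Z = 1330 + j77.74 Ω = 1332∠3.3° Ω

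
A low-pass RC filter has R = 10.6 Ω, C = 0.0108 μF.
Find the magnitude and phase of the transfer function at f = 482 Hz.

Step 1 — Angular frequency: ω = 2π·482 = 3028 rad/s.
Step 2 — Transfer function: H(jω) = 1/(1 + jωRC).
Step 3 — Denominator: 1 + jωRC = 1 + j·3028·10.6·1.08e-08 = 1 + j0.0003467.
Step 4 — H = 1 - j0.0003467.
Step 5 — Magnitude: |H| = 1 (-0.0 dB); phase: φ = -0.0°.

|H| = 1 (-0.0 dB), φ = -0.0°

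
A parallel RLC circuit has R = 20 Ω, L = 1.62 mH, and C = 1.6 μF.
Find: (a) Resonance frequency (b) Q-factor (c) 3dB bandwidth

Step 1 — Resonance: ω₀ = 1/√(LC) = 1/√(0.00162·1.6e-06) = 1.964e+04 rad/s.
Step 2 — f₀ = ω₀/(2π) = 3126 Hz.
Step 3 — Parallel Q: Q = R/(ω₀L) = 20/(1.964e+04·0.00162) = 0.6285.
Step 4 — Bandwidth: Δω = ω₀/Q = 3.125e+04 rad/s; BW = Δω/(2π) = 4974 Hz.

(a) f₀ = 3126 Hz  (b) Q = 0.6285  (c) BW = 4974 Hz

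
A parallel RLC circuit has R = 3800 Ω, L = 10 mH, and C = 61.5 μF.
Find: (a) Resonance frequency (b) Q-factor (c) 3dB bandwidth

Step 1 — Resonance: ω₀ = 1/√(LC) = 1/√(0.01·6.15e-05) = 1275 rad/s.
Step 2 — f₀ = ω₀/(2π) = 202.9 Hz.
Step 3 — Parallel Q: Q = R/(ω₀L) = 3800/(1275·0.01) = 298.
Step 4 — Bandwidth: Δω = ω₀/Q = 4.279 rad/s; BW = Δω/(2π) = 0.681 Hz.

(a) f₀ = 202.9 Hz  (b) Q = 298  (c) BW = 0.681 Hz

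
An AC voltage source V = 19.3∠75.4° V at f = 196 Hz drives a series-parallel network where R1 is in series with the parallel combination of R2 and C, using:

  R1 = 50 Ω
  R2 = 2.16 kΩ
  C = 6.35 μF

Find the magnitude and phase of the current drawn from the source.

Step 1 — Angular frequency: ω = 2π·f = 2π·196 = 1232 rad/s.
Step 2 — Component impedances:
  R1: Z = R = 50 Ω
  R2: Z = R = 2160 Ω
  C: Z = 1/(jωC) = -j/(ω·C) = 0 - j127.9 Ω
Step 3 — Parallel branch: R2 || C = 1/(1/R2 + 1/C) = 7.544 - j127.4 Ω.
Step 4 — Series with R1: Z_total = R1 + (R2 || C) = 57.54 - j127.4 Ω = 139.8∠-65.7° Ω.
Step 5 — Source phasor: V = 19.3∠75.4° V = 4.865 + j18.68 V.
Step 6 — Ohm's law: I = V / Z_total = (4.865 + j18.68) / (57.54 - j127.4) = -0.1074 + j0.08669 A.
Step 7 — Convert to polar: |I| = 0.138 A, ∠I = 141.1°.

I = 0.138∠141.1° A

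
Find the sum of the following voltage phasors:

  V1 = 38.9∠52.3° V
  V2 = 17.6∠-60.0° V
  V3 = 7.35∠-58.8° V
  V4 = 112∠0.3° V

Step 1 — Convert each phasor to rectangular form:
  V1 = 38.9·(cos(52.3°) + j·sin(52.3°)) = 23.79 + j30.78 V
  V2 = 17.6·(cos(-60.0°) + j·sin(-60.0°)) = 8.8 - j15.24 V
  V3 = 7.35·(cos(-58.8°) + j·sin(-58.8°)) = 3.807 - j6.287 V
  V4 = 112·(cos(0.3°) + j·sin(0.3°)) = 112 + j0.5864 V
Step 2 — Sum components: V_total = 148.4 + j9.836 V.
Step 3 — Convert to polar: |V_total| = 148.7 V, ∠V_total = 3.8°.

V_total = 148.7∠3.8° V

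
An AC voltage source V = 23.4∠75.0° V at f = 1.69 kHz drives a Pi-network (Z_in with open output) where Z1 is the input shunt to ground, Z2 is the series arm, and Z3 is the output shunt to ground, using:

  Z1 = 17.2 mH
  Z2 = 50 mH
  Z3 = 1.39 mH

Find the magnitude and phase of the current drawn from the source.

Step 1 — Angular frequency: ω = 2π·f = 2π·1690 = 1.062e+04 rad/s.
Step 2 — Component impedances:
  Z1: Z = jωL = j·1.062e+04·0.0172 = 0 + j182.6 Ω
  Z2: Z = jωL = j·1.062e+04·0.05 = 0 + j530.9 Ω
  Z3: Z = jωL = j·1.062e+04·0.00139 = 0 + j14.76 Ω
Step 3 — With open output, the series arm Z2 and the output shunt Z3 appear in series to ground: Z2 + Z3 = 0 + j545.7 Ω.
Step 4 — Parallel with input shunt Z1: Z_in = Z1 || (Z2 + Z3) = 0 + j136.8 Ω = 136.8∠90.0° Ω.
Step 5 — Source phasor: V = 23.4∠75.0° V = 6.056 + j22.6 V.
Step 6 — Ohm's law: I = V / Z_total = (6.056 + j22.6) / (0 + j136.8) = 0.1652 - j0.04426 A.
Step 7 — Convert to polar: |I| = 0.171 A, ∠I = -15.0°.

I = 0.171∠-15.0° A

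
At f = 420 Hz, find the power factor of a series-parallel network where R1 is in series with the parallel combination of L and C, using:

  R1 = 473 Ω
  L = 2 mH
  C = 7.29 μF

Step 1 — Angular frequency: ω = 2π·f = 2π·420 = 2639 rad/s.
Step 2 — Component impedances:
  R1: Z = R = 473 Ω
  L: Z = jωL = j·2639·0.002 = 0 + j5.278 Ω
  C: Z = 1/(jωC) = -j/(ω·C) = 0 - j51.98 Ω
Step 3 — Parallel branch: L || C = 1/(1/L + 1/C) = 0 + j5.874 Ω.
Step 4 — Series with R1: Z_total = R1 + (L || C) = 473 + j5.874 Ω = 473∠0.7° Ω.
Step 5 — Power factor: PF = cos(φ) = Re(Z)/|Z| = 473/473.04 = 0.9999.
Step 6 — Type: Im(Z) = 5.874 ⇒ lagging (phase φ = 0.7°).

PF = 0.9999 (lagging, φ = 0.7°)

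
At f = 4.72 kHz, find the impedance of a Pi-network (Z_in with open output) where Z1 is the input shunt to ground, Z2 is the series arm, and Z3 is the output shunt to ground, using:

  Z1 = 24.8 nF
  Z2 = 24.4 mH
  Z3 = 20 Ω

Step 1 — Angular frequency: ω = 2π·f = 2π·4720 = 2.966e+04 rad/s.
Step 2 — Component impedances:
  Z1: Z = 1/(jωC) = -j/(ω·C) = 0 - j1360 Ω
  Z2: Z = jωL = j·2.966e+04·0.0244 = 0 + j723.6 Ω
  Z3: Z = R = 20 Ω
Step 3 — With open output, the series arm Z2 and the output shunt Z3 appear in series to ground: Z2 + Z3 = 20 + j723.6 Ω.
Step 4 — Parallel with input shunt Z1: Z_in = Z1 || (Z2 + Z3) = 91.31 + j1544 Ω = 1547∠86.6° Ω.

Z = 91.31 + j1544 Ω = 1547∠86.6° Ω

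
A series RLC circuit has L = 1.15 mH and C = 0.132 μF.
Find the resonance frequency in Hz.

Step 1 — Resonance condition Im(Z)=0 gives ω₀ = 1/√(LC).
Step 2 — ω₀ = 1/√(0.00115·1.32e-07) = 8.116e+04 rad/s.
Step 3 — f₀ = ω₀/(2π) = 1.292e+04 Hz.

f₀ = 1.292e+04 Hz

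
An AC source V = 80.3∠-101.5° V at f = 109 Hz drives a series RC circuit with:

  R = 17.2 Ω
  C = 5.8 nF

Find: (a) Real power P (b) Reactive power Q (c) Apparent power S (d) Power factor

Step 1 — Angular frequency: ω = 2π·f = 2π·109 = 684.9 rad/s.
Step 2 — Component impedances:
  R: Z = R = 17.2 Ω
  C: Z = 1/(jωC) = -j/(ω·C) = 0 - j2.517e+05 Ω
Step 3 — Series combination: Z_total = R + C = 17.2 - j2.517e+05 Ω = 2.517e+05∠-90.0° Ω.
Step 4 — Source phasor: V = 80.3∠-101.5° V = -16.01 - j78.69 V.
Step 5 — Current: I = V / Z = 0.0003126 - j6.361e-05 A = 0.000319∠-11.5° A.
Step 6 — Complex power: S = V·I* = 1.75e-06 - j0.02561 VA.
Step 7 — Real power: P = Re(S) = 1.75e-06 W.
Step 8 — Reactive power: Q = Im(S) = -0.02561 VAR.
Step 9 — Apparent power: |S| = 0.02561 VA.
Step 10 — Power factor: PF = P/|S| = 6.832e-05 (leading).

(a) P = 1.75e-06 W  (b) Q = -0.02561 VAR  (c) S = 0.02561 VA  (d) PF = 6.832e-05 (leading)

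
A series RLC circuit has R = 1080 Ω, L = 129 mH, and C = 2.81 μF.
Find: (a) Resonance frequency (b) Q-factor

Step 1 — Resonance condition Im(Z)=0 gives ω₀ = 1/√(LC).
Step 2 — ω₀ = 1/√(0.129·2.81e-06) = 1661 rad/s.
Step 3 — f₀ = ω₀/(2π) = 264.3 Hz.
Step 4 — Series Q: Q = ω₀L/R = 1661·0.129/1080 = 0.1984.

(a) f₀ = 264.3 Hz  (b) Q = 0.1984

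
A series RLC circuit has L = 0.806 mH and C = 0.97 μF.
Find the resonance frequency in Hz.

Step 1 — Resonance condition Im(Z)=0 gives ω₀ = 1/√(LC).
Step 2 — ω₀ = 1/√(0.000806·9.7e-07) = 3.576e+04 rad/s.
Step 3 — f₀ = ω₀/(2π) = 5692 Hz.

f₀ = 5692 Hz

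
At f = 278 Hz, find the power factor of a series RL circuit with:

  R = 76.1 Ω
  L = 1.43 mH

Step 1 — Angular frequency: ω = 2π·f = 2π·278 = 1747 rad/s.
Step 2 — Component impedances:
  R: Z = R = 76.1 Ω
  L: Z = jωL = j·1747·0.00143 = 0 + j2.498 Ω
Step 3 — Series combination: Z_total = R + L = 76.1 + j2.498 Ω = 76.14∠1.9° Ω.
Step 4 — Power factor: PF = cos(φ) = Re(Z)/|Z| = 76.1/76.14 = 0.9995.
Step 5 — Type: Im(Z) = 2.498 ⇒ lagging (phase φ = 1.9°).

PF = 0.9995 (lagging, φ = 1.9°)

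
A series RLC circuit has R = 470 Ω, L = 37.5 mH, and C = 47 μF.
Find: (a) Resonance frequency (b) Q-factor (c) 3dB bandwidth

Step 1 — Resonance condition Im(Z)=0 gives ω₀ = 1/√(LC).
Step 2 — ω₀ = 1/√(0.0375·4.7e-05) = 753.2 rad/s.
Step 3 — f₀ = ω₀/(2π) = 119.9 Hz.
Step 4 — Series Q: Q = ω₀L/R = 753.2·0.0375/470 = 0.0601.
Step 5 — 3dB bandwidth: Δω = ω₀/Q = 1.253e+04 rad/s; BW = Δω/(2π) = 1995 Hz.

(a) f₀ = 119.9 Hz  (b) Q = 0.0601  (c) BW = 1995 Hz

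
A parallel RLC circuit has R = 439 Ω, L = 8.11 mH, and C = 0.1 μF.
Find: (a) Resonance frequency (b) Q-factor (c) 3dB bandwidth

Step 1 — Resonance: ω₀ = 1/√(LC) = 1/√(0.00811·1e-07) = 3.511e+04 rad/s.
Step 2 — f₀ = ω₀/(2π) = 5589 Hz.
Step 3 — Parallel Q: Q = R/(ω₀L) = 439/(3.511e+04·0.00811) = 1.542.
Step 4 — Bandwidth: Δω = ω₀/Q = 2.278e+04 rad/s; BW = Δω/(2π) = 3625 Hz.

(a) f₀ = 5589 Hz  (b) Q = 1.542  (c) BW = 3625 Hz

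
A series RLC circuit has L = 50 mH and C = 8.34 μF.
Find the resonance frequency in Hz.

Step 1 — Resonance condition Im(Z)=0 gives ω₀ = 1/√(LC).
Step 2 — ω₀ = 1/√(0.05·8.34e-06) = 1549 rad/s.
Step 3 — f₀ = ω₀/(2π) = 246.5 Hz.

f₀ = 246.5 Hz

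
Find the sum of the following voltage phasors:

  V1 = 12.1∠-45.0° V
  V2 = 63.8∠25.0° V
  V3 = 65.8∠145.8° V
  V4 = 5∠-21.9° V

Step 1 — Convert each phasor to rectangular form:
  V1 = 12.1·(cos(-45.0°) + j·sin(-45.0°)) = 8.556 - j8.556 V
  V2 = 63.8·(cos(25.0°) + j·sin(25.0°)) = 57.82 + j26.96 V
  V3 = 65.8·(cos(145.8°) + j·sin(145.8°)) = -54.42 + j36.99 V
  V4 = 5·(cos(-21.9°) + j·sin(-21.9°)) = 4.639 - j1.865 V
Step 2 — Sum components: V_total = 16.6 + j53.53 V.
Step 3 — Convert to polar: |V_total| = 56.04 V, ∠V_total = 72.8°.

V_total = 56.04∠72.8° V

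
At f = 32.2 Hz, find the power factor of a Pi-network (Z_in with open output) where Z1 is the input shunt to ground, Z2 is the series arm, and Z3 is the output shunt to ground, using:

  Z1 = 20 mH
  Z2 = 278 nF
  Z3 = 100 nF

Step 1 — Angular frequency: ω = 2π·f = 2π·32.2 = 202.3 rad/s.
Step 2 — Component impedances:
  Z1: Z = jωL = j·202.3·0.02 = 0 + j4.046 Ω
  Z2: Z = 1/(jωC) = -j/(ω·C) = 0 - j1.778e+04 Ω
  Z3: Z = 1/(jωC) = -j/(ω·C) = 0 - j4.943e+04 Ω
Step 3 — With open output, the series arm Z2 and the output shunt Z3 appear in series to ground: Z2 + Z3 = 0 - j6.721e+04 Ω.
Step 4 — Parallel with input shunt Z1: Z_in = Z1 || (Z2 + Z3) = 0 + j4.047 Ω = 4.047∠90.0° Ω.
Step 5 — Power factor: PF = cos(φ) = Re(Z)/|Z| = -0/4.047 = -0.
Step 6 — Type: Im(Z) = 4.047 ⇒ lagging (phase φ = 90.0°).

PF = -0 (lagging, φ = 90.0°)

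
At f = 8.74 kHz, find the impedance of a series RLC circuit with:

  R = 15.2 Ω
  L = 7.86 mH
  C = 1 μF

Step 1 — Angular frequency: ω = 2π·f = 2π·8740 = 5.492e+04 rad/s.
Step 2 — Component impedances:
  R: Z = R = 15.2 Ω
  L: Z = jωL = j·5.492e+04·0.00786 = 0 + j431.6 Ω
  C: Z = 1/(jωC) = -j/(ω·C) = 0 - j18.21 Ω
Step 3 — Series combination: Z_total = R + L + C = 15.2 + j413.4 Ω = 413.7∠87.9° Ω.

Z = 15.2 + j413.4 Ω = 413.7∠87.9° Ω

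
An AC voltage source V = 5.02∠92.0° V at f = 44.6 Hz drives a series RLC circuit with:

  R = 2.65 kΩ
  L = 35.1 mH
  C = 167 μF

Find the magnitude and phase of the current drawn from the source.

Step 1 — Angular frequency: ω = 2π·f = 2π·44.6 = 280.2 rad/s.
Step 2 — Component impedances:
  R: Z = R = 2650 Ω
  L: Z = jωL = j·280.2·0.0351 = 0 + j9.836 Ω
  C: Z = 1/(jωC) = -j/(ω·C) = 0 - j21.37 Ω
Step 3 — Series combination: Z_total = R + L + C = 2650 - j11.53 Ω = 2650∠-0.2° Ω.
Step 4 — Source phasor: V = 5.02∠92.0° V = -0.1752 + j5.017 V.
Step 5 — Ohm's law: I = V / Z_total = (-0.1752 + j5.017) / (2650 - j11.53) = -7.435e-05 + j0.001893 A.
Step 6 — Convert to polar: |I| = 0.001894 A, ∠I = 92.2°.

I = 0.001894∠92.2° A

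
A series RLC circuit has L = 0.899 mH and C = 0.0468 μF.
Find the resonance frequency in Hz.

Step 1 — Resonance condition Im(Z)=0 gives ω₀ = 1/√(LC).
Step 2 — ω₀ = 1/√(0.000899·4.68e-08) = 1.542e+05 rad/s.
Step 3 — f₀ = ω₀/(2π) = 2.454e+04 Hz.

f₀ = 2.454e+04 Hz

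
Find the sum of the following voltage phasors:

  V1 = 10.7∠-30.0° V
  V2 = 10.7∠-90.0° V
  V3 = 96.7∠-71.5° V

Step 1 — Convert each phasor to rectangular form:
  V1 = 10.7·(cos(-30.0°) + j·sin(-30.0°)) = 9.266 - j5.35 V
  V2 = 10.7·(cos(-90.0°) + j·sin(-90.0°)) = 0 - j10.7 V
  V3 = 96.7·(cos(-71.5°) + j·sin(-71.5°)) = 30.68 - j91.7 V
Step 2 — Sum components: V_total = 39.95 - j107.8 V.
Step 3 — Convert to polar: |V_total| = 114.9 V, ∠V_total = -69.7°.

V_total = 114.9∠-69.7° V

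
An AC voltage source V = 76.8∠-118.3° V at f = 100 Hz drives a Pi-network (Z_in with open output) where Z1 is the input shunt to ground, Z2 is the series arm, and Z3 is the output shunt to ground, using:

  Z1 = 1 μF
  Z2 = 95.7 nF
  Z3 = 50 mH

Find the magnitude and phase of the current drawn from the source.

Step 1 — Angular frequency: ω = 2π·f = 2π·100 = 628.3 rad/s.
Step 2 — Component impedances:
  Z1: Z = 1/(jωC) = -j/(ω·C) = 0 - j1592 Ω
  Z2: Z = 1/(jωC) = -j/(ω·C) = 0 - j1.663e+04 Ω
  Z3: Z = jωL = j·628.3·0.05 = 0 + j31.42 Ω
Step 3 — With open output, the series arm Z2 and the output shunt Z3 appear in series to ground: Z2 + Z3 = 0 - j1.66e+04 Ω.
Step 4 — Parallel with input shunt Z1: Z_in = Z1 || (Z2 + Z3) = 0 - j1452 Ω = 1452∠-90.0° Ω.
Step 5 — Source phasor: V = 76.8∠-118.3° V = -36.41 - j67.62 V.
Step 6 — Ohm's law: I = V / Z_total = (-36.41 - j67.62) / (0 - j1452) = 0.04656 - j0.02507 A.
Step 7 — Convert to polar: |I| = 0.05288 A, ∠I = -28.3°.

I = 0.05288∠-28.3° A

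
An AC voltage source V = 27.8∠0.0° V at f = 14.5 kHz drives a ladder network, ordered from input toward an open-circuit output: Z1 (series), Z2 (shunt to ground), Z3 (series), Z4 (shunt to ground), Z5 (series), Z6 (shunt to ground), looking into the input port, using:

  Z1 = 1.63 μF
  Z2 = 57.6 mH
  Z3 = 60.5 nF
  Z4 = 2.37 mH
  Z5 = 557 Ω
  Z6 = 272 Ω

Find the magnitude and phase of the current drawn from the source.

Step 1 — Angular frequency: ω = 2π·f = 2π·1.45e+04 = 9.111e+04 rad/s.
Step 2 — Component impedances:
  Z1: Z = 1/(jωC) = -j/(ω·C) = 0 - j6.734 Ω
  Z2: Z = jωL = j·9.111e+04·0.0576 = 0 + j5248 Ω
  Z3: Z = 1/(jωC) = -j/(ω·C) = 0 - j181.4 Ω
  Z4: Z = jωL = j·9.111e+04·0.00237 = 0 + j215.9 Ω
  Z5: Z = R = 557 Ω
  Z6: Z = R = 272 Ω
Step 3 — Ladder network (open output): work backward from the far end, alternating series and parallel combinations. Z_in = 52.25 + j14.49 Ω = 54.22∠15.5° Ω.
Step 4 — Source phasor: V = 27.8∠0.0° V = 27.8 V.
Step 5 — Ohm's law: I = V / Z_total = (27.8) / (52.25 + j14.49) = 0.4941 - j0.137 A.
Step 6 — Convert to polar: |I| = 0.5128 A, ∠I = -15.5°.

I = 0.5128∠-15.5° A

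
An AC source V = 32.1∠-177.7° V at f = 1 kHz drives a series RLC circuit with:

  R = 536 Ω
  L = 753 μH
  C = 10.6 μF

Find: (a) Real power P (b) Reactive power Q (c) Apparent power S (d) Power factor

Step 1 — Angular frequency: ω = 2π·f = 2π·1000 = 6283 rad/s.
Step 2 — Component impedances:
  R: Z = R = 536 Ω
  L: Z = jωL = j·6283·0.000753 = 0 + j4.731 Ω
  C: Z = 1/(jωC) = -j/(ω·C) = 0 - j15.01 Ω
Step 3 — Series combination: Z_total = R + L + C = 536 - j10.28 Ω = 536.1∠-1.1° Ω.
Step 4 — Source phasor: V = 32.1∠-177.7° V = -32.07 - j1.288 V.
Step 5 — Current: I = V / Z = -0.05977 - j0.00355 A = 0.05988∠-176.6° A.
Step 6 — Complex power: S = V·I* = 1.922 - j0.03687 VA.
Step 7 — Real power: P = Re(S) = 1.922 W.
Step 8 — Reactive power: Q = Im(S) = -0.03687 VAR.
Step 9 — Apparent power: |S| = 1.922 VA.
Step 10 — Power factor: PF = P/|S| = 0.9998 (leading).

(a) P = 1.922 W  (b) Q = -0.03687 VAR  (c) S = 1.922 VA  (d) PF = 0.9998 (leading)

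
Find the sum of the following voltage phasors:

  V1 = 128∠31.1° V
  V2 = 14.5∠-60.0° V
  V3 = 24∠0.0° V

Step 1 — Convert each phasor to rectangular form:
  V1 = 128·(cos(31.1°) + j·sin(31.1°)) = 109.6 + j66.12 V
  V2 = 14.5·(cos(-60.0°) + j·sin(-60.0°)) = 7.25 - j12.56 V
  V3 = 24·(cos(0.0°) + j·sin(0.0°)) = 24 V
Step 2 — Sum components: V_total = 140.9 + j53.56 V.
Step 3 — Convert to polar: |V_total| = 150.7 V, ∠V_total = 20.8°.

V_total = 150.7∠20.8° V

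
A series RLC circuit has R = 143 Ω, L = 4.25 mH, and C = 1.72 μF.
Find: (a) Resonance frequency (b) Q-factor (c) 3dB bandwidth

Step 1 — Resonance condition Im(Z)=0 gives ω₀ = 1/√(LC).
Step 2 — ω₀ = 1/√(0.00425·1.72e-06) = 1.17e+04 rad/s.
Step 3 — f₀ = ω₀/(2π) = 1861 Hz.
Step 4 — Series Q: Q = ω₀L/R = 1.17e+04·0.00425/143 = 0.3476.
Step 5 — 3dB bandwidth: Δω = ω₀/Q = 3.365e+04 rad/s; BW = Δω/(2π) = 5355 Hz.

(a) f₀ = 1861 Hz  (b) Q = 0.3476  (c) BW = 5355 Hz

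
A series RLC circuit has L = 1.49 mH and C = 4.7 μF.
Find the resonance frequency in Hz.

Step 1 — Resonance condition Im(Z)=0 gives ω₀ = 1/√(LC).
Step 2 — ω₀ = 1/√(0.00149·4.7e-06) = 1.195e+04 rad/s.
Step 3 — f₀ = ω₀/(2π) = 1902 Hz.

f₀ = 1902 Hz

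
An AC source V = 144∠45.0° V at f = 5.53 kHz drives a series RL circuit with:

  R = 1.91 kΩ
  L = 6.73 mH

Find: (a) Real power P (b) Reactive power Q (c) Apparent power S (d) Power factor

Step 1 — Angular frequency: ω = 2π·f = 2π·5530 = 3.475e+04 rad/s.
Step 2 — Component impedances:
  R: Z = R = 1910 Ω
  L: Z = jωL = j·3.475e+04·0.00673 = 0 + j233.8 Ω
Step 3 — Series combination: Z_total = R + L = 1910 + j233.8 Ω = 1924∠7.0° Ω.
Step 4 — Source phasor: V = 144∠45.0° V = 101.8 + j101.8 V.
Step 5 — Current: I = V / Z = 0.05895 + j0.04609 A = 0.07483∠38.0° A.
Step 6 — Complex power: S = V·I* = 10.7 + j1.31 VA.
Step 7 — Real power: P = Re(S) = 10.7 W.
Step 8 — Reactive power: Q = Im(S) = 1.31 VAR.
Step 9 — Apparent power: |S| = 10.78 VA.
Step 10 — Power factor: PF = P/|S| = 0.9926 (lagging).

(a) P = 10.7 W  (b) Q = 1.31 VAR  (c) S = 10.78 VA  (d) PF = 0.9926 (lagging)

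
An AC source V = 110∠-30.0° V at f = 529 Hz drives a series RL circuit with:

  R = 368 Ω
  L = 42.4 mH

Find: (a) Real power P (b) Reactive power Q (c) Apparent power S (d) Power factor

Step 1 — Angular frequency: ω = 2π·f = 2π·529 = 3324 rad/s.
Step 2 — Component impedances:
  R: Z = R = 368 Ω
  L: Z = jωL = j·3324·0.0424 = 0 + j140.9 Ω
Step 3 — Series combination: Z_total = R + L = 368 + j140.9 Ω = 394.1∠21.0° Ω.
Step 4 — Source phasor: V = 110∠-30.0° V = 95.26 - j55 V.
Step 5 — Current: I = V / Z = 0.1758 - j0.2168 A = 0.2791∠-51.0° A.
Step 6 — Complex power: S = V·I* = 28.68 + j10.98 VA.
Step 7 — Real power: P = Re(S) = 28.68 W.
Step 8 — Reactive power: Q = Im(S) = 10.98 VAR.
Step 9 — Apparent power: |S| = 30.71 VA.
Step 10 — Power factor: PF = P/|S| = 0.9339 (lagging).

(a) P = 28.68 W  (b) Q = 10.98 VAR  (c) S = 30.71 VA  (d) PF = 0.9339 (lagging)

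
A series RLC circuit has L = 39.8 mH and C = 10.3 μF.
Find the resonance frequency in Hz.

Step 1 — Resonance condition Im(Z)=0 gives ω₀ = 1/√(LC).
Step 2 — ω₀ = 1/√(0.0398·1.03e-05) = 1562 rad/s.
Step 3 — f₀ = ω₀/(2π) = 248.6 Hz.

f₀ = 248.6 Hz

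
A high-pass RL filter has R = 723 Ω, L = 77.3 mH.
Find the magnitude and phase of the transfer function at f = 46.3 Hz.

Step 1 — Angular frequency: ω = 2π·46.3 = 290.9 rad/s.
Step 2 — Transfer function: H(jω) = jωL/(R + jωL).
Step 3 — Numerator jωL = j·22.49; denominator R + jωL = 723 + j22.49.
Step 4 — H = 0.0009665 + j0.03107.
Step 5 — Magnitude: |H| = 0.03109 (-30.1 dB); phase: φ = 88.2°.

|H| = 0.03109 (-30.1 dB), φ = 88.2°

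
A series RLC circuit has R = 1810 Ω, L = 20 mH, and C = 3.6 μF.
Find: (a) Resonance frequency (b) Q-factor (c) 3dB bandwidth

Step 1 — Resonance condition Im(Z)=0 gives ω₀ = 1/√(LC).
Step 2 — ω₀ = 1/√(0.02·3.6e-06) = 3727 rad/s.
Step 3 — f₀ = ω₀/(2π) = 593.1 Hz.
Step 4 — Series Q: Q = ω₀L/R = 3727·0.02/1810 = 0.04118.
Step 5 — 3dB bandwidth: Δω = ω₀/Q = 9.05e+04 rad/s; BW = Δω/(2π) = 1.44e+04 Hz.

(a) f₀ = 593.1 Hz  (b) Q = 0.04118  (c) BW = 1.44e+04 Hz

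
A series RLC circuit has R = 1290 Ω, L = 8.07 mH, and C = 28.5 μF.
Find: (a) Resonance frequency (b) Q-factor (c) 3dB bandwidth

Step 1 — Resonance: ω₀ = 1/√(LC) = 1/√(0.00807·2.85e-05) = 2085 rad/s.
Step 2 — f₀ = ω₀/(2π) = 331.9 Hz.
Step 3 — Series Q: Q = ω₀L/R = 2085·0.00807/1290 = 0.01304.
Step 4 — Bandwidth: Δω = ω₀/Q = 1.599e+05 rad/s; BW = Δω/(2π) = 2.544e+04 Hz.

(a) f₀ = 331.9 Hz  (b) Q = 0.01304  (c) BW = 2.544e+04 Hz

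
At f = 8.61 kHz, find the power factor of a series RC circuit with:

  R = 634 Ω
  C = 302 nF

Step 1 — Angular frequency: ω = 2π·f = 2π·8610 = 5.41e+04 rad/s.
Step 2 — Component impedances:
  R: Z = R = 634 Ω
  C: Z = 1/(jωC) = -j/(ω·C) = 0 - j61.21 Ω
Step 3 — Series combination: Z_total = R + C = 634 - j61.21 Ω = 636.9∠-5.5° Ω.
Step 4 — Power factor: PF = cos(φ) = Re(Z)/|Z| = 634/636.9 = 0.9954.
Step 5 — Type: Im(Z) = -61.21 ⇒ leading (phase φ = -5.5°).

PF = 0.9954 (leading, φ = -5.5°)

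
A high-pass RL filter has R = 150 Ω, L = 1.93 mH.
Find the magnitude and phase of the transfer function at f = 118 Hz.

Step 1 — Angular frequency: ω = 2π·118 = 741.4 rad/s.
Step 2 — Transfer function: H(jω) = jωL/(R + jωL).
Step 3 — Numerator jωL = j·1.431; denominator R + jωL = 150 + j1.431.
Step 4 — H = 9.099e-05 + j0.009539.
Step 5 — Magnitude: |H| = 0.009539 (-40.4 dB); phase: φ = 89.5°.

|H| = 0.009539 (-40.4 dB), φ = 89.5°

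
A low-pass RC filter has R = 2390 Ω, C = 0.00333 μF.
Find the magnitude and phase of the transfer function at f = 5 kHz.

Step 1 — Angular frequency: ω = 2π·5000 = 3.142e+04 rad/s.
Step 2 — Transfer function: H(jω) = 1/(1 + jωRC).
Step 3 — Denominator: 1 + jωRC = 1 + j·3.142e+04·2390·3.33e-09 = 1 + j0.25.
Step 4 — H = 0.9412 - j0.2353.
Step 5 — Magnitude: |H| = 0.9701 (-0.3 dB); phase: φ = -14.0°.

|H| = 0.9701 (-0.3 dB), φ = -14.0°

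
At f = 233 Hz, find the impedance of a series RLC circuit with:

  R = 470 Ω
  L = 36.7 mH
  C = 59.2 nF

Step 1 — Angular frequency: ω = 2π·f = 2π·233 = 1464 rad/s.
Step 2 — Component impedances:
  R: Z = R = 470 Ω
  L: Z = jωL = j·1464·0.0367 = 0 + j53.73 Ω
  C: Z = 1/(jωC) = -j/(ω·C) = 0 - j1.154e+04 Ω
Step 3 — Series combination: Z_total = R + L + C = 470 - j1.148e+04 Ω = 1.149e+04∠-87.7° Ω.

Z = 470 - j1.148e+04 Ω = 1.149e+04∠-87.7° Ω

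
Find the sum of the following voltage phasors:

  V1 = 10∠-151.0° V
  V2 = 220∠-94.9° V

Step 1 — Convert each phasor to rectangular form:
  V1 = 10·(cos(-151.0°) + j·sin(-151.0°)) = -8.746 - j4.848 V
  V2 = 220·(cos(-94.9°) + j·sin(-94.9°)) = -18.79 - j219.2 V
Step 2 — Sum components: V_total = -27.54 - j224 V.
Step 3 — Convert to polar: |V_total| = 225.7 V, ∠V_total = -97.0°.

V_total = 225.7∠-97.0° V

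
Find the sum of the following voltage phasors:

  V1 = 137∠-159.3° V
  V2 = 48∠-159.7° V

Step 1 — Convert each phasor to rectangular form:
  V1 = 137·(cos(-159.3°) + j·sin(-159.3°)) = -128.2 - j48.43 V
  V2 = 48·(cos(-159.7°) + j·sin(-159.7°)) = -45.02 - j16.65 V
Step 2 — Sum components: V_total = -173.2 - j65.08 V.
Step 3 — Convert to polar: |V_total| = 185 V, ∠V_total = -159.4°.

V_total = 185∠-159.4° V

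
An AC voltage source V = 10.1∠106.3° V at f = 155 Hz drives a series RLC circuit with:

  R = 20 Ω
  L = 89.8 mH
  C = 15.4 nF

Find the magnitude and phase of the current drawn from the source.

Step 1 — Angular frequency: ω = 2π·f = 2π·155 = 973.9 rad/s.
Step 2 — Component impedances:
  R: Z = R = 20 Ω
  L: Z = jωL = j·973.9·0.0898 = 0 + j87.46 Ω
  C: Z = 1/(jωC) = -j/(ω·C) = 0 - j6.668e+04 Ω
Step 3 — Series combination: Z_total = R + L + C = 20 - j6.659e+04 Ω = 6.659e+04∠-90.0° Ω.
Step 4 — Source phasor: V = 10.1∠106.3° V = -2.835 + j9.694 V.
Step 5 — Ohm's law: I = V / Z_total = (-2.835 + j9.694) / (20 - j6.659e+04) = -0.0001456 - j4.253e-05 A.
Step 6 — Convert to polar: |I| = 0.0001517 A, ∠I = -163.7°.

I = 0.0001517∠-163.7° A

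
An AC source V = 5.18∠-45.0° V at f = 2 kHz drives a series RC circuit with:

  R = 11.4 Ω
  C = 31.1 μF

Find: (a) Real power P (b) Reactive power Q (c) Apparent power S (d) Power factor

Step 1 — Angular frequency: ω = 2π·f = 2π·2000 = 1.257e+04 rad/s.
Step 2 — Component impedances:
  R: Z = R = 11.4 Ω
  C: Z = 1/(jωC) = -j/(ω·C) = 0 - j2.559 Ω
Step 3 — Series combination: Z_total = R + C = 11.4 - j2.559 Ω = 11.68∠-12.7° Ω.
Step 4 — Source phasor: V = 5.18∠-45.0° V = 3.663 - j3.663 V.
Step 5 — Current: I = V / Z = 0.3745 - j0.2372 A = 0.4434∠-32.3° A.
Step 6 — Complex power: S = V·I* = 2.241 - j0.503 VA.
Step 7 — Real power: P = Re(S) = 2.241 W.
Step 8 — Reactive power: Q = Im(S) = -0.503 VAR.
Step 9 — Apparent power: |S| = 2.297 VA.
Step 10 — Power factor: PF = P/|S| = 0.9757 (leading).

(a) P = 2.241 W  (b) Q = -0.503 VAR  (c) S = 2.297 VA  (d) PF = 0.9757 (leading)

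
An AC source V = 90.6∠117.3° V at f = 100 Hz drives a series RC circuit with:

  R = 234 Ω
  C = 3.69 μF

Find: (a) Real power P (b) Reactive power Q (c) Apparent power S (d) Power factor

Step 1 — Angular frequency: ω = 2π·f = 2π·100 = 628.3 rad/s.
Step 2 — Component impedances:
  R: Z = R = 234 Ω
  C: Z = 1/(jωC) = -j/(ω·C) = 0 - j431.3 Ω
Step 3 — Series combination: Z_total = R + C = 234 - j431.3 Ω = 490.7∠-61.5° Ω.
Step 4 — Source phasor: V = 90.6∠117.3° V = -41.55 + j80.51 V.
Step 5 — Current: I = V / Z = -0.1846 + j0.003806 A = 0.1846∠178.8° A.
Step 6 — Complex power: S = V·I* = 7.977 - j14.7 VA.
Step 7 — Real power: P = Re(S) = 7.977 W.
Step 8 — Reactive power: Q = Im(S) = -14.7 VAR.
Step 9 — Apparent power: |S| = 16.73 VA.
Step 10 — Power factor: PF = P/|S| = 0.4769 (leading).

(a) P = 7.977 W  (b) Q = -14.7 VAR  (c) S = 16.73 VA  (d) PF = 0.4769 (leading)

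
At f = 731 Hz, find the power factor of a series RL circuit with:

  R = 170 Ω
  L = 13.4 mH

Step 1 — Angular frequency: ω = 2π·f = 2π·731 = 4593 rad/s.
Step 2 — Component impedances:
  R: Z = R = 170 Ω
  L: Z = jωL = j·4593·0.0134 = 0 + j61.55 Ω
Step 3 — Series combination: Z_total = R + L = 170 + j61.55 Ω = 180.8∠19.9° Ω.
Step 4 — Power factor: PF = cos(φ) = Re(Z)/|Z| = 170/180.8 = 0.9403.
Step 5 — Type: Im(Z) = 61.55 ⇒ lagging (phase φ = 19.9°).

PF = 0.9403 (lagging, φ = 19.9°)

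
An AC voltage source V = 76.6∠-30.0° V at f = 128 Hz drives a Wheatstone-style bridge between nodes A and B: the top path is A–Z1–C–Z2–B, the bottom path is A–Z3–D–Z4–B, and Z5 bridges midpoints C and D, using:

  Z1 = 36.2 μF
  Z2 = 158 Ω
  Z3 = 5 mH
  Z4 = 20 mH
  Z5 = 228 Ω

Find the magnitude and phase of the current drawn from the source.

Step 1 — Angular frequency: ω = 2π·f = 2π·128 = 804.2 rad/s.
Step 2 — Component impedances:
  Z1: Z = 1/(jωC) = -j/(ω·C) = 0 - j34.35 Ω
  Z2: Z = R = 158 Ω
  Z3: Z = jωL = j·804.2·0.005 = 0 + j4.021 Ω
  Z4: Z = jωL = j·804.2·0.02 = 0 + j16.08 Ω
  Z5: Z = R = 228 Ω
Step 3 — Bridge requires nodal analysis (the Z5 bridge couples midpoints C and D, so the two paths cannot be reduced to a simple series/parallel combination). Setting node B to ground and injecting 1 A at node A, the 3-node admittance system at A, C, D solves to V_A = Z_AB = 2.518 + j20.45 Ω = 20.61∠83.0° Ω.
Step 4 — Source phasor: V = 76.6∠-30.0° V = 66.34 - j38.3 V.
Step 5 — Ohm's law: I = V / Z_total = (66.34 - j38.3) / (2.518 + j20.45) = -1.451 - j3.422 A.
Step 6 — Convert to polar: |I| = 3.717 A, ∠I = -113.0°.

I = 3.717∠-113.0° A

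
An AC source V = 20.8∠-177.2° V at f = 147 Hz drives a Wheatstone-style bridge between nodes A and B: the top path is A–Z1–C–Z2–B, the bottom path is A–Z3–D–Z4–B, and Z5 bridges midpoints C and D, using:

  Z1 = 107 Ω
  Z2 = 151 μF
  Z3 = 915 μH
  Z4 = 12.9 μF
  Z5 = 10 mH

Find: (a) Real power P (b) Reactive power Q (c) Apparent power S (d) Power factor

Step 1 — Angular frequency: ω = 2π·f = 2π·147 = 923.6 rad/s.
Step 2 — Component impedances:
  Z1: Z = R = 107 Ω
  Z2: Z = 1/(jωC) = -j/(ω·C) = 0 - j7.17 Ω
  Z3: Z = jωL = j·923.6·0.000915 = 0 + j0.8451 Ω
  Z4: Z = 1/(jωC) = -j/(ω·C) = 0 - j83.93 Ω
  Z5: Z = jωL = j·923.6·0.01 = 0 + j9.236 Ω
Step 3 — Bridge requires nodal analysis (the Z5 bridge couples midpoints C and D, so the two paths cannot be reduced to a simple series/parallel combination). Setting node B to ground and injecting 1 A at node A, the 3-node admittance system at A, C, D solves to V_A = Z_AB = 0.9837 + j2.861 Ω = 3.026∠71.0° Ω.
Step 4 — Source phasor: V = 20.8∠-177.2° V = -20.78 - j1.016 V.
Step 5 — Current: I = V / Z = -2.55 + j6.384 A = 6.875∠111.8° A.
Step 6 — Complex power: S = V·I* = 46.49 + j135.2 VA.
Step 7 — Real power: P = Re(S) = 46.49 W.
Step 8 — Reactive power: Q = Im(S) = 135.2 VAR.
Step 9 — Apparent power: |S| = 143 VA.
Step 10 — Power factor: PF = P/|S| = 0.3251 (lagging).

(a) P = 46.49 W  (b) Q = 135.2 VAR  (c) S = 143 VA  (d) PF = 0.3251 (lagging)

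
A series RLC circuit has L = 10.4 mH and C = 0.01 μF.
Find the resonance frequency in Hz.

Step 1 — Resonance condition Im(Z)=0 gives ω₀ = 1/√(LC).
Step 2 — ω₀ = 1/√(0.0104·1e-08) = 9.806e+04 rad/s.
Step 3 — f₀ = ω₀/(2π) = 1.561e+04 Hz.

f₀ = 1.561e+04 Hz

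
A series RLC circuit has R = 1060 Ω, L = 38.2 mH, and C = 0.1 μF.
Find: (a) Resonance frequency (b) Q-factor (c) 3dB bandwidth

Step 1 — Resonance: ω₀ = 1/√(LC) = 1/√(0.0382·1e-07) = 1.618e+04 rad/s.
Step 2 — f₀ = ω₀/(2π) = 2575 Hz.
Step 3 — Series Q: Q = ω₀L/R = 1.618e+04·0.0382/1060 = 0.5831.
Step 4 — Bandwidth: Δω = ω₀/Q = 2.775e+04 rad/s; BW = Δω/(2π) = 4416 Hz.

(a) f₀ = 2575 Hz  (b) Q = 0.5831  (c) BW = 4416 Hz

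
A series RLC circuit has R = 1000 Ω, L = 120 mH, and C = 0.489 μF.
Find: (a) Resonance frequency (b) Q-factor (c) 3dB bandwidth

Step 1 — Resonance: ω₀ = 1/√(LC) = 1/√(0.12·4.89e-07) = 4128 rad/s.
Step 2 — f₀ = ω₀/(2π) = 657 Hz.
Step 3 — Series Q: Q = ω₀L/R = 4128·0.12/1000 = 0.4954.
Step 4 — Bandwidth: Δω = ω₀/Q = 8333 rad/s; BW = Δω/(2π) = 1326 Hz.

(a) f₀ = 657 Hz  (b) Q = 0.4954  (c) BW = 1326 Hz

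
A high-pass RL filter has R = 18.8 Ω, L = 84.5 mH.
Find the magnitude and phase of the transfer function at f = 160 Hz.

Step 1 — Angular frequency: ω = 2π·160 = 1005 rad/s.
Step 2 — Transfer function: H(jω) = jωL/(R + jωL).
Step 3 — Numerator jωL = j·84.95; denominator R + jωL = 18.8 + j84.95.
Step 4 — H = 0.9533 + j0.211.
Step 5 — Magnitude: |H| = 0.9764 (-0.2 dB); phase: φ = 12.5°.

|H| = 0.9764 (-0.2 dB), φ = 12.5°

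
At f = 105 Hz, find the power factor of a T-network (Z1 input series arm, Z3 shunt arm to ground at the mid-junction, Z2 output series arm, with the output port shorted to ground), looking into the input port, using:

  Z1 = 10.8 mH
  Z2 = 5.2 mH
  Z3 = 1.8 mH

Step 1 — Angular frequency: ω = 2π·f = 2π·105 = 659.7 rad/s.
Step 2 — Component impedances:
  Z1: Z = jωL = j·659.7·0.0108 = 0 + j7.125 Ω
  Z2: Z = jωL = j·659.7·0.0052 = 0 + j3.431 Ω
  Z3: Z = jωL = j·659.7·0.0018 = 0 + j1.188 Ω
Step 3 — With the output port shorted to ground, the output series arm Z2 runs from the junction to ground; the shunt arm Z3 also runs from the junction to ground. They appear in parallel: Z3 || Z2 = 0 + j0.8822 Ω.
Step 4 — Series with input arm Z1: Z_in = Z1 + (Z3 || Z2) = 0 + j8.007 Ω = 8.007∠90.0° Ω.
Step 5 — Power factor: PF = cos(φ) = Re(Z)/|Z| = 0/8.007 = 0.
Step 6 — Type: Im(Z) = 8.007 ⇒ lagging (phase φ = 90.0°).

PF = 0 (lagging, φ = 90.0°)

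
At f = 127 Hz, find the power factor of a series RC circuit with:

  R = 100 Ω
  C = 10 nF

Step 1 — Angular frequency: ω = 2π·f = 2π·127 = 798 rad/s.
Step 2 — Component impedances:
  R: Z = R = 100 Ω
  C: Z = 1/(jωC) = -j/(ω·C) = 0 - j1.253e+05 Ω
Step 3 — Series combination: Z_total = R + C = 100 - j1.253e+05 Ω = 1.253e+05∠-90.0° Ω.
Step 4 — Power factor: PF = cos(φ) = Re(Z)/|Z| = 100/1.2532e+05 = 0.000798.
Step 5 — Type: Im(Z) = -1.253e+05 ⇒ leading (phase φ = -90.0°).

PF = 0.000798 (leading, φ = -90.0°)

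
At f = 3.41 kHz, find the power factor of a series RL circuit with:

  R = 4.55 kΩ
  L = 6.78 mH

Step 1 — Angular frequency: ω = 2π·f = 2π·3410 = 2.143e+04 rad/s.
Step 2 — Component impedances:
  R: Z = R = 4550 Ω
  L: Z = jωL = j·2.143e+04·0.00678 = 0 + j145.3 Ω
Step 3 — Series combination: Z_total = R + L = 4550 + j145.3 Ω = 4552∠1.8° Ω.
Step 4 — Power factor: PF = cos(φ) = Re(Z)/|Z| = 4550/4552.3 = 0.9995.
Step 5 — Type: Im(Z) = 145.3 ⇒ lagging (phase φ = 1.8°).

PF = 0.9995 (lagging, φ = 1.8°)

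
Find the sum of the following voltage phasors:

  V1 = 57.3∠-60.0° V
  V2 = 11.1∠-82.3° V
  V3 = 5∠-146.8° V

Step 1 — Convert each phasor to rectangular form:
  V1 = 57.3·(cos(-60.0°) + j·sin(-60.0°)) = 28.65 - j49.62 V
  V2 = 11.1·(cos(-82.3°) + j·sin(-82.3°)) = 1.487 - j11 V
  V3 = 5·(cos(-146.8°) + j·sin(-146.8°)) = -4.184 - j2.738 V
Step 2 — Sum components: V_total = 25.95 - j63.36 V.
Step 3 — Convert to polar: |V_total| = 68.47 V, ∠V_total = -67.7°.

V_total = 68.47∠-67.7° V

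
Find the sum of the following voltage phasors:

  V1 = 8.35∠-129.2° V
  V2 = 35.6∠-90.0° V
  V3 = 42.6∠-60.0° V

Step 1 — Convert each phasor to rectangular form:
  V1 = 8.35·(cos(-129.2°) + j·sin(-129.2°)) = -5.277 - j6.471 V
  V2 = 35.6·(cos(-90.0°) + j·sin(-90.0°)) = 0 - j35.6 V
  V3 = 42.6·(cos(-60.0°) + j·sin(-60.0°)) = 21.3 - j36.89 V
Step 2 — Sum components: V_total = 16.02 - j78.96 V.
Step 3 — Convert to polar: |V_total| = 80.57 V, ∠V_total = -78.5°.

V_total = 80.57∠-78.5° V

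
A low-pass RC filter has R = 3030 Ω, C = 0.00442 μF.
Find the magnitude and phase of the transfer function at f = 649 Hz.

Step 1 — Angular frequency: ω = 2π·649 = 4078 rad/s.
Step 2 — Transfer function: H(jω) = 1/(1 + jωRC).
Step 3 — Denominator: 1 + jωRC = 1 + j·4078·3030·4.42e-09 = 1 + j0.05461.
Step 4 — H = 0.997 - j0.05445.
Step 5 — Magnitude: |H| = 0.9985 (-0.0 dB); phase: φ = -3.1°.

|H| = 0.9985 (-0.0 dB), φ = -3.1°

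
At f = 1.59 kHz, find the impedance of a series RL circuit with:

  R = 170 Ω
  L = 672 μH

Step 1 — Angular frequency: ω = 2π·f = 2π·1590 = 9990 rad/s.
Step 2 — Component impedances:
  R: Z = R = 170 Ω
  L: Z = jωL = j·9990·0.000672 = 0 + j6.713 Ω
Step 3 — Series combination: Z_total = R + L = 170 + j6.713 Ω = 170.1∠2.3° Ω.

Z = 170 + j6.713 Ω = 170.1∠2.3° Ω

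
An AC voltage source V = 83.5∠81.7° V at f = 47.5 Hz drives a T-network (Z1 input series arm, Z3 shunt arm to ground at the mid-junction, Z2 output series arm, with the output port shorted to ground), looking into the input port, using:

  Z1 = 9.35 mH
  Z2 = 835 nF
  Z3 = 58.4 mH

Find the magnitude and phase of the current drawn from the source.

Step 1 — Angular frequency: ω = 2π·f = 2π·47.5 = 298.5 rad/s.
Step 2 — Component impedances:
  Z1: Z = jωL = j·298.5·0.00935 = 0 + j2.791 Ω
  Z2: Z = 1/(jωC) = -j/(ω·C) = 0 - j4013 Ω
  Z3: Z = jωL = j·298.5·0.0584 = 0 + j17.43 Ω
Step 3 — With the output port shorted to ground, the output series arm Z2 runs from the junction to ground; the shunt arm Z3 also runs from the junction to ground. They appear in parallel: Z3 || Z2 = 0 + j17.51 Ω.
Step 4 — Series with input arm Z1: Z_in = Z1 + (Z3 || Z2) = 0 + j20.3 Ω = 20.3∠90.0° Ω.
Step 5 — Source phasor: V = 83.5∠81.7° V = 12.05 + j82.63 V.
Step 6 — Ohm's law: I = V / Z_total = (12.05 + j82.63) / (0 + j20.3) = 4.071 - j0.5939 A.
Step 7 — Convert to polar: |I| = 4.114 A, ∠I = -8.3°.

I = 4.114∠-8.3° A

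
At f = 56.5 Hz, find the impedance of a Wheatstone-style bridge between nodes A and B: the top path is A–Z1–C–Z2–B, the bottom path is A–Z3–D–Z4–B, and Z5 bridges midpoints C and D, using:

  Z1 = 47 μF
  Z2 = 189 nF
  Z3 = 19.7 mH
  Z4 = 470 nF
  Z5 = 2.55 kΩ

Step 1 — Angular frequency: ω = 2π·f = 2π·56.5 = 355 rad/s.
Step 2 — Component impedances:
  Z1: Z = 1/(jωC) = -j/(ω·C) = 0 - j59.93 Ω
  Z2: Z = 1/(jωC) = -j/(ω·C) = 0 - j1.49e+04 Ω
  Z3: Z = jωL = j·355·0.0197 = 0 + j6.993 Ω
  Z4: Z = 1/(jωC) = -j/(ω·C) = 0 - j5993 Ω
  Z5: Z = R = 2550 Ω
Step 3 — Bridge requires nodal analysis (the Z5 bridge couples midpoints C and D, so the two paths cannot be reduced to a simple series/parallel combination). Setting node B to ground and injecting 1 A at node A, the 3-node admittance system at A, C, D solves to V_A = Z_AB = 0.1918 - j4276 Ω = 4276∠-90.0° Ω.

Z = 0.1918 - j4276 Ω = 4276∠-90.0° Ω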